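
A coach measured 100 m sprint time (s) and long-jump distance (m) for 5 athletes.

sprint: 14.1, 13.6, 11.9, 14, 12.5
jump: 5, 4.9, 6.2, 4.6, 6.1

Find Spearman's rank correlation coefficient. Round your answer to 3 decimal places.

-0.700

Rank sprint: 5, 3, 1, 4, 2
Rank jump: 3, 2, 5, 1, 4
d = rank(sprint) − rank(jump): 2, 1, -4, 3, -2; Σd² = 34
ρ = 1 − 6Σd² / [n(n²−1)] = 1 − 6×34 / (5×24) = 1 − 204/120 ≈ -0.700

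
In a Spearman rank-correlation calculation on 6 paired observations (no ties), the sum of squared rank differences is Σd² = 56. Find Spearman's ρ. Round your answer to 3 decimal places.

-0.600

ρ = 1 − 6Σd² / [n(n²−1)] = 1 − 6×56 / (6×35)
  = 1 − 336/210 = 1 − 1.6000 ≈ -0.600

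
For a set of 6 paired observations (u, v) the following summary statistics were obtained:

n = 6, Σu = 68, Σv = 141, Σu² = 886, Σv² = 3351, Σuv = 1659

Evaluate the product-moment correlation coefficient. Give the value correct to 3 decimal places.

r = (nΣuv − ΣuΣv) / √[(nΣu² − (Σu)²)(nΣv² − (Σv)²)]
Numerator: 6×1659 − 68×141 = 366
Denominator: √[(5316 − 4624)(20106 − 19881)] = √[692 × 225] = 394.5884
r = 366 / 394.5884 ≈ 0.928

0.928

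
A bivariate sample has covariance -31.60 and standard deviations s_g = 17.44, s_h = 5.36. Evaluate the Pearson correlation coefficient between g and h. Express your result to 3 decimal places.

r = Cov(g,h) / (s_g · s_h) = -31.60 / (17.44 × 5.36)
  = -31.60 / 93.4784 ≈ -0.338

-0.338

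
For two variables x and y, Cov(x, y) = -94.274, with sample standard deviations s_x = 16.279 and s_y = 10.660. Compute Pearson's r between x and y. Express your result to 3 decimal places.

-0.543

r = Cov(x,y) / (s_x · s_y) = -94.274 / (16.279 × 10.660)
  = -94.274 / 173.5341 ≈ -0.543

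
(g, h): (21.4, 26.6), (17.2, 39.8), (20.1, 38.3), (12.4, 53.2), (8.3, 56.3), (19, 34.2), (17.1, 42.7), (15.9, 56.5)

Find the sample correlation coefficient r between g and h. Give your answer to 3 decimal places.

n = 8, Σg = 131.4, Σh = 347.6, Σg² = 2286.68, Σh² = 15943.6, Σgh = 5428.92
nΣgh − ΣgΣh = 43431.36 − 45674.64 = -2243.28
nΣg² − (Σg)² = 18293.44 − 17265.96 = 1027.48; nΣh² − (Σh)² = 127548.8 − 120825.76 = 6723.04
r = -2243.28 / √(1027.48 × 6723.04) = -2243.28 / 2628.2673 ≈ -0.854

-0.854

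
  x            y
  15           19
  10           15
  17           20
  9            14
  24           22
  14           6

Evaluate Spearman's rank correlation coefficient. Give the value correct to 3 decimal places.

Rank x: 4, 2, 5, 1, 6, 3
Rank y: 4, 3, 5, 2, 6, 1
d = rank(x) − rank(y): 0, -1, 0, -1, 0, 2; Σd² = 6
ρ = 1 − 6Σd² / [n(n²−1)] = 1 − 6×6 / (6×35) = 1 − 36/210 ≈ 0.829

0.829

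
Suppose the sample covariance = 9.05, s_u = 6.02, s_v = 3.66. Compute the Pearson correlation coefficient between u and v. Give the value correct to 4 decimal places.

0.4107

r = Cov(u,v) / (s_u · s_v) = 9.05 / (6.02 × 3.66)
  = 9.05 / 22.0332 ≈ 0.4107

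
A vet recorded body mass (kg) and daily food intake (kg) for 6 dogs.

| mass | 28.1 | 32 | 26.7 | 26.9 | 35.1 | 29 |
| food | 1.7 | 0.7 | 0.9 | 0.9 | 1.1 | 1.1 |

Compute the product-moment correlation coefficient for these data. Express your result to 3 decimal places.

-0.129

n = 6, Σx = 177.8, Σy = 6.4, Σx² = 5323.12, Σy² = 7.42, Σxy = 188.92
nΣxy − ΣxΣy = 1133.52 − 1137.92 = -4.4
nΣx² − (Σx)² = 31938.72 − 31612.84 = 325.88; nΣy² − (Σy)² = 44.52 − 40.96 = 3.56
r = -4.4 / √(325.88 × 3.56) = -4.4 / 34.0607 ≈ -0.129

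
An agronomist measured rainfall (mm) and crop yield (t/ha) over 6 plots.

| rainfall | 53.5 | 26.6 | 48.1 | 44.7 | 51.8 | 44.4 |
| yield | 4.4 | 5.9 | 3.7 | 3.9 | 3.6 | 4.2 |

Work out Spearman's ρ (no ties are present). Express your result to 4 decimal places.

-0.4286

Rank rainfall: 6, 1, 4, 3, 5, 2
Rank yield: 5, 6, 2, 3, 1, 4
d = rank(rainfall) − rank(yield): 1, -5, 2, 0, 4, -2; Σd² = 50
ρ = 1 − 6Σd² / [n(n²−1)] = 1 − 6×50 / (6×35) = 1 − 300/210 ≈ -0.4286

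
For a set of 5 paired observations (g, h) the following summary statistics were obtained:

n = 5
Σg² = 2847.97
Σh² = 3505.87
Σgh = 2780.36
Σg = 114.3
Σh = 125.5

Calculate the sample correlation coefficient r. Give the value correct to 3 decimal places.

r = (nΣgh − ΣgΣh) / √[(nΣg² − (Σg)²)(nΣh² − (Σh)²)]
Numerator: 5×2780.36 − 114.3×125.5 = -442.85
Denominator: √[(14239.85 − 13064.49)(17529.35 − 15750.25)] = √[1175.36 × 1779.1] = 1446.0577
r = -442.85 / 1446.0577 ≈ -0.306

-0.306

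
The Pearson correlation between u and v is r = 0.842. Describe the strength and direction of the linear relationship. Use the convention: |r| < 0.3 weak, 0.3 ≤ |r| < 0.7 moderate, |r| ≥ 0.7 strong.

strong positive

r = 0.842 > 0 so the relationship is positive.
|r| = 0.842, which falls in the strong range.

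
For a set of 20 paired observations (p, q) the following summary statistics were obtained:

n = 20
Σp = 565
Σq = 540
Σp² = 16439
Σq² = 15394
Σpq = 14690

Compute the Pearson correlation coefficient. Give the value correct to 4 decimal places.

-0.9060

r = (nΣpq − ΣpΣq) / √[(nΣp² − (Σp)²)(nΣq² − (Σq)²)]
Numerator: 20×14690 − 565×540 = -11300
Denominator: √[(328780 − 319225)(307880 − 291600)] = √[9555 × 16280] = 12472.1851
r = -11300 / 12472.1851 ≈ -0.9060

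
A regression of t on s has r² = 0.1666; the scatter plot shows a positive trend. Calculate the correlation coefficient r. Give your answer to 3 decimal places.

0.408

|r| = √0.1666 = 0.408
The association is positive, so r = 0.408.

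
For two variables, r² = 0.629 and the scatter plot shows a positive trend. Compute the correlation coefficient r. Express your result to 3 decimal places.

|r| = √0.629 = 0.793
The association is positive, so r = 0.793.

0.793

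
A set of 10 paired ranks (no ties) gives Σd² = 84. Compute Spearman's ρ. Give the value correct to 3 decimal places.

0.491

ρ = 1 − 6Σd² / [n(n²−1)] = 1 − 6×84 / (10×99)
  = 1 − 504/990 = 1 − 0.5091 ≈ 0.491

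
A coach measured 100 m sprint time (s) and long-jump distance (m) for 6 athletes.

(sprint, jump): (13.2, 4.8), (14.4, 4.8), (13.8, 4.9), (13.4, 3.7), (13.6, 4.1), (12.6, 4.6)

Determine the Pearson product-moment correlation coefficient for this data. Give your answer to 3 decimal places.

0.173

n = 6, Σx = 81, Σy = 26.9, Σx² = 1095.32, Σy² = 121.75, Σxy = 363.4
nΣxy − ΣxΣy = 2180.4 − 2178.9 = 1.5
nΣx² − (Σx)² = 6571.92 − 6561 = 10.92; nΣy² − (Σy)² = 730.5 − 723.61 = 6.89
r = 1.5 / √(10.92 × 6.89) = 1.5 / 8.6740 ≈ 0.173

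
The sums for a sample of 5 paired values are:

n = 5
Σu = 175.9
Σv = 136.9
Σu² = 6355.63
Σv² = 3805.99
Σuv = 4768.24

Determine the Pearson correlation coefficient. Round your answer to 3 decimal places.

r = (nΣuv − ΣuΣv) / √[(nΣu² − (Σu)²)(nΣv² − (Σv)²)]
Numerator: 5×4768.24 − 175.9×136.9 = -239.51
Denominator: √[(31778.15 − 30940.81)(19029.95 − 18741.61)] = √[837.34 × 288.34] = 491.3640
r = -239.51 / 491.3640 ≈ -0.487

-0.487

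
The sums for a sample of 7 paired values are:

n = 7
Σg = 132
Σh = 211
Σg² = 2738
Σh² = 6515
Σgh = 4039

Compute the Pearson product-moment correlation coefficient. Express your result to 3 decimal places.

0.306

r = (nΣgh − ΣgΣh) / √[(nΣg² − (Σg)²)(nΣh² − (Σh)²)]
Numerator: 7×4039 − 132×211 = 421
Denominator: √[(19166 − 17424)(45605 − 44521)] = √[1742 × 1084] = 1374.1645
r = 421 / 1374.1645 ≈ 0.306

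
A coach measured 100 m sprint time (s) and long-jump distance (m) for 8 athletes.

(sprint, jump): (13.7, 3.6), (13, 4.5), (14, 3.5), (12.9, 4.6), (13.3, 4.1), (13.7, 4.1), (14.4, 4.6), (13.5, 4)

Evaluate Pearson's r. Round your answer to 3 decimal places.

n = 8, Σx = 108.5, Σy = 33, Σx² = 1473.29, Σy² = 137.4, Σxy = 447.1
nΣxy − ΣxΣy = 3576.8 − 3580.5 = -3.7
nΣx² − (Σx)² = 11786.32 − 11772.25 = 14.07; nΣy² − (Σy)² = 1099.2 − 1089 = 10.2
r = -3.7 / √(14.07 × 10.2) = -3.7 / 11.9797 ≈ -0.309

-0.309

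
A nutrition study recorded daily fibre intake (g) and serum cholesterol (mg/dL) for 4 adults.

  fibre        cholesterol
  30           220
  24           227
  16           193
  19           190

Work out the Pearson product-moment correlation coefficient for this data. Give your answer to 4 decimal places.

0.8083

n = 4, Σx = 89, Σy = 830, Σx² = 2093, Σy² = 173278, Σxy = 18746
nΣxy − ΣxΣy = 74984 − 73870 = 1114
nΣx² − (Σx)² = 8372 − 7921 = 451; nΣy² − (Σy)² = 693112 − 688900 = 4212
r = 1114 / √(451 × 4212) = 1114 / 1378.2641 ≈ 0.8083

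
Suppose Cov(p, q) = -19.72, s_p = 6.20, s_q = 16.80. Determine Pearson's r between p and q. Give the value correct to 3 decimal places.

-0.189

r = Cov(p,q) / (s_p · s_q) = -19.72 / (6.20 × 16.80)
  = -19.72 / 104.1600 ≈ -0.189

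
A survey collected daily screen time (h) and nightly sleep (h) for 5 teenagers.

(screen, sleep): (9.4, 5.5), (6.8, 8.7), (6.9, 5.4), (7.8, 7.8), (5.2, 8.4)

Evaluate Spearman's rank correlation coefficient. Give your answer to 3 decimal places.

Rank screen: 5, 2, 3, 4, 1
Rank sleep: 2, 5, 1, 3, 4
d = rank(screen) − rank(sleep): 3, -3, 2, 1, -3; Σd² = 32
ρ = 1 − 6Σd² / [n(n²−1)] = 1 − 6×32 / (5×24) = 1 − 192/120 ≈ -0.600

-0.600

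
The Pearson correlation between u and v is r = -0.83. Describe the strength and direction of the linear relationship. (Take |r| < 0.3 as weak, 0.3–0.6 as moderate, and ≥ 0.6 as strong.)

strong negative

r = -0.83 < 0 so the relationship is negative.
|r| = 0.83, which falls in the strong range.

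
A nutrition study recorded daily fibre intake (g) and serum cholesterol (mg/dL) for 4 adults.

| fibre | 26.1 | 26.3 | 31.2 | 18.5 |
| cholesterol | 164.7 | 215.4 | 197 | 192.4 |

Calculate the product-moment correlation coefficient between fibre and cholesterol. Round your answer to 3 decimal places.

0.085

n = 4, Σx = 102.1, Σy = 769.5, Σx² = 2688.59, Σy² = 149350.01, Σxy = 19669.49
nΣxy − ΣxΣy = 78677.96 − 78565.95 = 112.01
nΣx² − (Σx)² = 10754.36 − 10424.41 = 329.95; nΣy² − (Σy)² = 597400.04 − 592130.25 = 5269.79
r = 112.01 / √(329.95 × 5269.79) = 112.01 / 1318.6232 ≈ 0.085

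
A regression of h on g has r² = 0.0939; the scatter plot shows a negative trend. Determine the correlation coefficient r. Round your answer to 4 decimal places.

|r| = √0.0939 = 0.3064
The association is negative, so r = −0.3064.

-0.3064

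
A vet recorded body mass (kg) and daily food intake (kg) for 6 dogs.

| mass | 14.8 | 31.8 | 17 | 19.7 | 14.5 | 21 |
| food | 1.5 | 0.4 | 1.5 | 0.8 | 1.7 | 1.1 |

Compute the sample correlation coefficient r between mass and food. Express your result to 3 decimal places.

n = 6, Σx = 118.8, Σy = 7, Σx² = 2558.62, Σy² = 9.4, Σxy = 123.93
nΣxy − ΣxΣy = 743.58 − 831.6 = -88.02
nΣx² − (Σx)² = 15351.72 − 14113.44 = 1238.28; nΣy² − (Σy)² = 56.4 − 49 = 7.4
r = -88.02 / √(1238.28 × 7.4) = -88.02 / 95.7250 ≈ -0.920

-0.920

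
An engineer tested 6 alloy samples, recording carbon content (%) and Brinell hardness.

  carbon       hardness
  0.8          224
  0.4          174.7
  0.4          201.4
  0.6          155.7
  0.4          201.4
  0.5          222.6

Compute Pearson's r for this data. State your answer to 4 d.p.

n = 6, Σx = 3.1, Σy = 1179.8, Σx² = 1.73, Σy² = 235613.26, Σxy = 614.92
nΣxy − ΣxΣy = 3689.52 − 3657.38 = 32.14
nΣx² − (Σx)² = 10.38 − 9.61 = 0.77; nΣy² − (Σy)² = 1413679.56 − 1391928.04 = 21751.52
r = 32.14 / √(0.77 × 21751.52) = 32.14 / 129.4167 ≈ 0.2483

0.2483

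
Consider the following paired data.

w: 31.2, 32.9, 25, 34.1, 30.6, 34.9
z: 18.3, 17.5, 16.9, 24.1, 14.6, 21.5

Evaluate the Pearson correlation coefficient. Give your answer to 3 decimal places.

0.614

n = 6, Σw = 188.7, Σz = 112.9, Σw² = 5998.03, Σz² = 2182.97, Σwz = 3588.13
nΣwz − ΣwΣz = 21528.78 − 21304.23 = 224.55
nΣw² − (Σw)² = 35988.18 − 35607.69 = 380.49; nΣz² − (Σz)² = 13097.82 − 12746.41 = 351.41
r = 224.55 / √(380.49 × 351.41) = 224.55 / 365.6610 ≈ 0.614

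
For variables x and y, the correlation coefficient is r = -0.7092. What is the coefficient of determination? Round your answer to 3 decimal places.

r² = (-0.7092)² = 0.503

0.503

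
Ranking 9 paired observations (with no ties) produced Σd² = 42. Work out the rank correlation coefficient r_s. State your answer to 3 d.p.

ρ = 1 − 6Σd² / [n(n²−1)] = 1 − 6×42 / (9×80)
  = 1 − 252/720 = 1 − 0.3500 ≈ 0.650

0.650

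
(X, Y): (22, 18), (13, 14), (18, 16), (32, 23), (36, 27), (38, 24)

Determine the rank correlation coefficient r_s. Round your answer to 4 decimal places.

Rank X: 3, 1, 2, 4, 5, 6
Rank Y: 3, 1, 2, 4, 6, 5
d = rank(X) − rank(Y): 0, 0, 0, 0, -1, 1; Σd² = 2
ρ = 1 − 6Σd² / [n(n²−1)] = 1 − 6×2 / (6×35) = 1 − 12/210 ≈ 0.9429

0.9429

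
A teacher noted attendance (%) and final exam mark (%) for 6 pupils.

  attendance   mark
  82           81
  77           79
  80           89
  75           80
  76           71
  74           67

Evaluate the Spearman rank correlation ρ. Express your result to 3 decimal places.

0.771

Rank attendance: 6, 4, 5, 2, 3, 1
Rank mark: 5, 3, 6, 4, 2, 1
d = rank(attendance) − rank(mark): 1, 1, -1, -2, 1, 0; Σd² = 8
ρ = 1 − 6Σd² / [n(n²−1)] = 1 − 6×8 / (6×35) = 1 − 48/210 ≈ 0.771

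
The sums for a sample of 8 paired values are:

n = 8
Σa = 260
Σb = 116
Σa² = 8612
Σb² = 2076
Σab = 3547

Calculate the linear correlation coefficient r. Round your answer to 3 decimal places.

r = (nΣab − ΣaΣb) / √[(nΣa² − (Σa)²)(nΣb² − (Σb)²)]
Numerator: 8×3547 − 260×116 = -1784
Denominator: √[(68896 − 67600)(16608 − 13456)] = √[1296 × 3152] = 2021.1363
r = -1784 / 2021.1363 ≈ -0.883

-0.883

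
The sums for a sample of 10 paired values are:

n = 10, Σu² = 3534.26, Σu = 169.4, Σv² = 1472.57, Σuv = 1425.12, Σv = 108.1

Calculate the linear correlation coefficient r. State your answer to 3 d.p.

r = (nΣuv − ΣuΣv) / √[(nΣu² − (Σu)²)(nΣv² − (Σv)²)]
Numerator: 10×1425.12 − 169.4×108.1 = -4060.94
Denominator: √[(35342.6 − 28696.36)(14725.7 − 11685.61)] = √[6646.24 × 3040.09] = 4495.0159
r = -4060.94 / 4495.0159 ≈ -0.903

-0.903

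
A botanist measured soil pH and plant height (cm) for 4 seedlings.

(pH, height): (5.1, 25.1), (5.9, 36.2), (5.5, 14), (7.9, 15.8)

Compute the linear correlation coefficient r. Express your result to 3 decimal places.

n = 4, Σx = 24.4, Σy = 91.1, Σx² = 153.48, Σy² = 2386.09, Σxy = 543.41
nΣxy − ΣxΣy = 2173.64 − 2222.84 = -49.2
nΣx² − (Σx)² = 613.92 − 595.36 = 18.56; nΣy² − (Σy)² = 9544.36 − 8299.21 = 1245.15
r = -49.2 / √(18.56 × 1245.15) = -49.2 / 152.0197 ≈ -0.324

-0.324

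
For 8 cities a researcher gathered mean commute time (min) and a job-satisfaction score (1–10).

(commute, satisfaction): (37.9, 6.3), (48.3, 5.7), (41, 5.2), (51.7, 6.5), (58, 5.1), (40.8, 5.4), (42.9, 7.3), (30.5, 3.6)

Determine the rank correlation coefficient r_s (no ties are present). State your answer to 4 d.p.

Rank commute: 2, 6, 4, 7, 8, 3, 5, 1
Rank satisfaction: 6, 5, 3, 7, 2, 4, 8, 1
d = rank(commute) − rank(satisfaction): -4, 1, 1, 0, 6, -1, -3, 0; Σd² = 64
ρ = 1 − 6Σd² / [n(n²−1)] = 1 − 6×64 / (8×63) = 1 − 384/504 ≈ 0.2381

0.2381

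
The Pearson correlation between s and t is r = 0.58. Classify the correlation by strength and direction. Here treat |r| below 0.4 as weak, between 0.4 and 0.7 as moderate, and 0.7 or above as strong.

r = 0.58 > 0 so the relationship is positive.
|r| = 0.58, which falls in the moderate range.

moderate positive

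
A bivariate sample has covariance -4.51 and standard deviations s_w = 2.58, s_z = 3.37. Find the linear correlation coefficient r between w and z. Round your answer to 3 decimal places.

-0.519

r = Cov(w,z) / (s_w · s_z) = -4.51 / (2.58 × 3.37)
  = -4.51 / 8.6946 ≈ -0.519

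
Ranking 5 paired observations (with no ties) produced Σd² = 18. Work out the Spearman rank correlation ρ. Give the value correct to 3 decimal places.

ρ = 1 − 6Σd² / [n(n²−1)] = 1 − 6×18 / (5×24)
  = 1 − 108/120 = 1 − 0.9000 ≈ 0.100

0.100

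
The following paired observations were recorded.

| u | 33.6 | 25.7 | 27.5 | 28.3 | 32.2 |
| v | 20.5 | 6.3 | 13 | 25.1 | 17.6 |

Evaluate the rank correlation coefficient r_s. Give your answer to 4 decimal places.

0.7000

Rank u: 5, 1, 2, 3, 4
Rank v: 4, 1, 2, 5, 3
d = rank(u) − rank(v): 1, 0, 0, -2, 1; Σd² = 6
ρ = 1 − 6Σd² / [n(n²−1)] = 1 − 6×6 / (5×24) = 1 − 36/120 ≈ 0.7000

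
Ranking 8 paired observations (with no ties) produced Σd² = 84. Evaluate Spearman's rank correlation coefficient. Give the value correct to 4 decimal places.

ρ = 1 − 6Σd² / [n(n²−1)] = 1 − 6×84 / (8×63)
  = 1 − 504/504 = 1 − 1.00000 ≈ 0.0000

0.0000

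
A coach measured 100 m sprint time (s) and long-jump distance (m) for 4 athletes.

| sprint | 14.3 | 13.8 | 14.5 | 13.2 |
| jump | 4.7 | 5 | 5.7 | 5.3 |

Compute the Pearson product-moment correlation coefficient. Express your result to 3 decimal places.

0.074

n = 4, Σx = 55.8, Σy = 20.7, Σx² = 779.42, Σy² = 107.67, Σxy = 288.82
nΣxy − ΣxΣy = 1155.28 − 1155.06 = 0.22
nΣx² − (Σx)² = 3117.68 − 3113.64 = 4.04; nΣy² − (Σy)² = 430.68 − 428.49 = 2.19
r = 0.22 / √(4.04 × 2.19) = 0.22 / 2.9745 ≈ 0.074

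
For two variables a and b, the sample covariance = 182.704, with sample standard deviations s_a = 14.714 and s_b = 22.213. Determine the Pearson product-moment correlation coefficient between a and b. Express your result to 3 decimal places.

r = Cov(a,b) / (s_a · s_b) = 182.704 / (14.714 × 22.213)
  = 182.704 / 326.8421 ≈ 0.559

0.559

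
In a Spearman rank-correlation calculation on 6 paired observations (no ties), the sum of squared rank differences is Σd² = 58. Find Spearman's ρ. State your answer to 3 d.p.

-0.657

ρ = 1 − 6Σd² / [n(n²−1)] = 1 − 6×58 / (6×35)
  = 1 − 348/210 = 1 − 1.6571 ≈ -0.657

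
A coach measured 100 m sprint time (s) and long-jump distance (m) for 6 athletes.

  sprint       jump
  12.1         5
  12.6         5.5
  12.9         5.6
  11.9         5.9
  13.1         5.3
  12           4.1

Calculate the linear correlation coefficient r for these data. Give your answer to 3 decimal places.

0.297

n = 6, Σx = 74.6, Σy = 31.4, Σx² = 928.8, Σy² = 166.32, Σxy = 390.88
nΣxy − ΣxΣy = 2345.28 − 2342.44 = 2.84
nΣx² − (Σx)² = 5572.8 − 5565.16 = 7.64; nΣy² − (Σy)² = 997.92 − 985.96 = 11.96
r = 2.84 / √(7.64 × 11.96) = 2.84 / 9.5590 ≈ 0.297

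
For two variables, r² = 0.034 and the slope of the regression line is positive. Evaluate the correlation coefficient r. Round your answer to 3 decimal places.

|r| = √0.034 = 0.184
The association is positive, so r = 0.184.

0.184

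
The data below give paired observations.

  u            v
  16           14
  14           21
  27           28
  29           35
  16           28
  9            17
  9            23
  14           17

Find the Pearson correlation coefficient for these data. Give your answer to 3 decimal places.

0.728

n = 8, Σu = 134, Σv = 183, Σu² = 2636, Σv² = 4537, Σuv = 3335
nΣuv − ΣuΣv = 26680 − 24522 = 2158
nΣu² − (Σu)² = 21088 − 17956 = 3132; nΣv² − (Σv)² = 36296 − 33489 = 2807
r = 2158 / √(3132 × 2807) = 2158 / 2965.0504 ≈ 0.728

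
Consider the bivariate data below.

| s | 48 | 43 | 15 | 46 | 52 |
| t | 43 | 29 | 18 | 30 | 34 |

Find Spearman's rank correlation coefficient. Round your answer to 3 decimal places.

0.900

Rank s: 4, 2, 1, 3, 5
Rank t: 5, 2, 1, 3, 4
d = rank(s) − rank(t): -1, 0, 0, 0, 1; Σd² = 2
ρ = 1 − 6Σd² / [n(n²−1)] = 1 − 6×2 / (5×24) = 1 − 12/120 ≈ 0.900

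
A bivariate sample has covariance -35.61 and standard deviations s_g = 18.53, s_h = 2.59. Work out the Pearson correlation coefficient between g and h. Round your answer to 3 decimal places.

-0.742

r = Cov(g,h) / (s_g · s_h) = -35.61 / (18.53 × 2.59)
  = -35.61 / 47.9927 ≈ -0.742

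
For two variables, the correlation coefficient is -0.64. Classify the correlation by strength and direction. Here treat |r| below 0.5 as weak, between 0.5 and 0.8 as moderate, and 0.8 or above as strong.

moderate negative

r = -0.64 < 0 so the relationship is negative.
|r| = 0.64, which falls in the moderate range.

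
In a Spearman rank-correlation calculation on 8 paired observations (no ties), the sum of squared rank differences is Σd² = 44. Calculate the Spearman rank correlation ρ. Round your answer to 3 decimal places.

0.476

ρ = 1 − 6Σd² / [n(n²−1)] = 1 − 6×44 / (8×63)
  = 1 − 264/504 = 1 − 0.5238 ≈ 0.476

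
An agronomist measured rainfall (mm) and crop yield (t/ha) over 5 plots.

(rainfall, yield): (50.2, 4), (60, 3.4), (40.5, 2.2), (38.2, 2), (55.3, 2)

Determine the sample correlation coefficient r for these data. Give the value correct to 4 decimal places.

0.4822

n = 5, Σx = 244.2, Σy = 13.6, Σx² = 12277.62, Σy² = 40.4, Σxy = 680.9
nΣxy − ΣxΣy = 3404.5 − 3321.12 = 83.38
nΣx² − (Σx)² = 61388.1 − 59633.64 = 1754.46; nΣy² − (Σy)² = 202 − 184.96 = 17.04
r = 83.38 / √(1754.46 × 17.04) = 83.38 / 172.9046 ≈ 0.4822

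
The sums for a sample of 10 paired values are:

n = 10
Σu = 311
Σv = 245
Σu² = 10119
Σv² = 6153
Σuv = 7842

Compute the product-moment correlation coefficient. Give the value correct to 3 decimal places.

0.858

r = (nΣuv − ΣuΣv) / √[(nΣu² − (Σu)²)(nΣv² − (Σv)²)]
Numerator: 10×7842 − 311×245 = 2225
Denominator: √[(101190 − 96721)(61530 − 60025)] = √[4469 × 1505] = 2593.4234
r = 2225 / 2593.4234 ≈ 0.858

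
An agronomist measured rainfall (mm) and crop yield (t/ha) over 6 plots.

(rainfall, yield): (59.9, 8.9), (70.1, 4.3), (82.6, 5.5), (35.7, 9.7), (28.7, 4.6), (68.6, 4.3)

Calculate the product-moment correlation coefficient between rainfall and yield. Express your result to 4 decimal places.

n = 6, Σx = 345.6, Σy = 37.3, Σx² = 22128.92, Σy² = 261.69, Σxy = 2062.13
nΣxy − ΣxΣy = 12372.78 − 12890.88 = -518.1
nΣx² − (Σx)² = 132773.52 − 119439.36 = 13334.16; nΣy² − (Σy)² = 1570.14 − 1391.29 = 178.85
r = -518.1 / √(13334.16 × 178.85) = -518.1 / 1544.2845 ≈ -0.3355

-0.3355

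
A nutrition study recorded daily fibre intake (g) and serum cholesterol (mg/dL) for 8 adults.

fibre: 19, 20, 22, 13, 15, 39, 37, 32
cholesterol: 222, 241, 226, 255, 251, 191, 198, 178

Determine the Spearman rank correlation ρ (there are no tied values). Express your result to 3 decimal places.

Rank fibre: 3, 4, 5, 1, 2, 8, 7, 6
Rank cholesterol: 4, 6, 5, 8, 7, 2, 3, 1
d = rank(fibre) − rank(cholesterol): -1, -2, 0, -7, -5, 6, 4, 5; Σd² = 156
ρ = 1 − 6Σd² / [n(n²−1)] = 1 − 6×156 / (8×63) = 1 − 936/504 ≈ -0.857

-0.857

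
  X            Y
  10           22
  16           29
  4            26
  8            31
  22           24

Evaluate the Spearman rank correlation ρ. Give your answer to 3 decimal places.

-0.300

Rank X: 3, 4, 1, 2, 5
Rank Y: 1, 4, 3, 5, 2
d = rank(X) − rank(Y): 2, 0, -2, -3, 3; Σd² = 26
ρ = 1 − 6Σd² / [n(n²−1)] = 1 − 6×26 / (5×24) = 1 − 156/120 ≈ -0.300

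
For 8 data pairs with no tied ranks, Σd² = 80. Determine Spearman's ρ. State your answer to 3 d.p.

ρ = 1 − 6Σd² / [n(n²−1)] = 1 − 6×80 / (8×63)
  = 1 − 480/504 = 1 − 0.9524 ≈ 0.048

0.048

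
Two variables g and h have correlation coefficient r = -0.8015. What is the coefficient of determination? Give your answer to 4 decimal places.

r² = (-0.8015)² = 0.6424

0.6424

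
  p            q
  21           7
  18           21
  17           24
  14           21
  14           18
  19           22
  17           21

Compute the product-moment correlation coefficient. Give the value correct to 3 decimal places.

-0.501

n = 7, Σp = 120, Σq = 134, Σp² = 2096, Σq² = 2756, Σpq = 2254
nΣpq − ΣpΣq = 15778 − 16080 = -302
nΣp² − (Σp)² = 14672 − 14400 = 272; nΣq² − (Σq)² = 19292 − 17956 = 1336
r = -302 / √(272 × 1336) = -302 / 602.8200 ≈ -0.501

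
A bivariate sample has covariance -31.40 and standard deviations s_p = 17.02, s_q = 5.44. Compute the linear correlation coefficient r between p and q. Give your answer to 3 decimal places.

r = Cov(p,q) / (s_p · s_q) = -31.40 / (17.02 × 5.44)
  = -31.40 / 92.5888 ≈ -0.339

-0.339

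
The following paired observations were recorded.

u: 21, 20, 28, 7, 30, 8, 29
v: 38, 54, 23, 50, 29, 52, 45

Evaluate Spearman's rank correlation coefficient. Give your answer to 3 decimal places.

-0.679

Rank u: 4, 3, 5, 1, 7, 2, 6
Rank v: 3, 7, 1, 5, 2, 6, 4
d = rank(u) − rank(v): 1, -4, 4, -4, 5, -4, 2; Σd² = 94
ρ = 1 − 6Σd² / [n(n²−1)] = 1 − 6×94 / (7×48) = 1 − 564/336 ≈ -0.679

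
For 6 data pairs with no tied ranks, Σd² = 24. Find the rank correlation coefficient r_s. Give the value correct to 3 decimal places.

0.314

ρ = 1 − 6Σd² / [n(n²−1)] = 1 − 6×24 / (6×35)
  = 1 − 144/210 = 1 − 0.6857 ≈ 0.314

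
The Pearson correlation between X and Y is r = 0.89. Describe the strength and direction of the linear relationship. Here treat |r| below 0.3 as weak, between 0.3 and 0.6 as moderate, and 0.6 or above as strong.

strong positive

r = 0.89 > 0 so the relationship is positive.
|r| = 0.89, which falls in the strong range.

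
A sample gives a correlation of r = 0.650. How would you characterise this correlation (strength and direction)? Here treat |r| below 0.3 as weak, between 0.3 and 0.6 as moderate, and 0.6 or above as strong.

r = 0.650 > 0 so the relationship is positive.
|r| = 0.650, which falls in the strong range.

strong positive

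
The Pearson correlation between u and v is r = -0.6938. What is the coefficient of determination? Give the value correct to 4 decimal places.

0.4814

r² = (-0.6938)² = 0.4814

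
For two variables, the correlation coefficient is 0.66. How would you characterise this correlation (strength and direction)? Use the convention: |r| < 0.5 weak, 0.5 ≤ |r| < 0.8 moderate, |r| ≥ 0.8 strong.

r = 0.66 > 0 so the relationship is positive.
|r| = 0.66, which falls in the moderate range.

moderate positive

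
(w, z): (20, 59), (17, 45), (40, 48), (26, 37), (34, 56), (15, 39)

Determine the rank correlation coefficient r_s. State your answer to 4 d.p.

Rank w: 3, 2, 6, 4, 5, 1
Rank z: 6, 3, 4, 1, 5, 2
d = rank(w) − rank(z): -3, -1, 2, 3, 0, -1; Σd² = 24
ρ = 1 − 6Σd² / [n(n²−1)] = 1 − 6×24 / (6×35) = 1 − 144/210 ≈ 0.3143

0.3143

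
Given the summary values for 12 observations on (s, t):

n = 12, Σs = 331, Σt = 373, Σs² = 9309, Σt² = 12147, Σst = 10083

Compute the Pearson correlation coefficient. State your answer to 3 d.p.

r = (nΣst − ΣsΣt) / √[(nΣs² − (Σs)²)(nΣt² − (Σt)²)]
Numerator: 12×10083 − 331×373 = -2467
Denominator: √[(111708 − 109561)(145764 − 139129)] = √[2147 × 6635] = 3774.3006
r = -2467 / 3774.3006 ≈ -0.654

-0.654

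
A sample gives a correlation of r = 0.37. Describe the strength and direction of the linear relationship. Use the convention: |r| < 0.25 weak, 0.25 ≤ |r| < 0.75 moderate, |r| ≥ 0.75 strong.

moderate positive

r = 0.37 > 0 so the relationship is positive.
|r| = 0.37, which falls in the moderate range.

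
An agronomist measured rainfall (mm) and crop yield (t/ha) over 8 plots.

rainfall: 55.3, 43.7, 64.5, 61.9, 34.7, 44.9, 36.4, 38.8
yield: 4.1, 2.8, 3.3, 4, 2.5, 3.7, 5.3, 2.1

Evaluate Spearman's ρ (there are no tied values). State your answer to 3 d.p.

0.286

Rank rainfall: 6, 4, 8, 7, 1, 5, 2, 3
Rank yield: 7, 3, 4, 6, 2, 5, 8, 1
d = rank(rainfall) − rank(yield): -1, 1, 4, 1, -1, 0, -6, 2; Σd² = 60
ρ = 1 − 6Σd² / [n(n²−1)] = 1 − 6×60 / (8×63) = 1 − 360/504 ≈ 0.286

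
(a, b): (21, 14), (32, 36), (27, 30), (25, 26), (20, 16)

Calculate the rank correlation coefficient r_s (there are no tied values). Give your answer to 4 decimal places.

Rank a: 2, 5, 4, 3, 1
Rank b: 1, 5, 4, 3, 2
d = rank(a) − rank(b): 1, 0, 0, 0, -1; Σd² = 2
ρ = 1 − 6Σd² / [n(n²−1)] = 1 − 6×2 / (5×24) = 1 − 12/120 ≈ 0.9000

0.9000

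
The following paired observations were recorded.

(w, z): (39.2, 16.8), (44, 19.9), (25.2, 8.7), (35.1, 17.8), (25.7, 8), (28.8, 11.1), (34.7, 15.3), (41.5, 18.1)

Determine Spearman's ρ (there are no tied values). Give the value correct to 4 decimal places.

Rank w: 6, 8, 1, 5, 2, 3, 4, 7
Rank z: 5, 8, 2, 6, 1, 3, 4, 7
d = rank(w) − rank(z): 1, 0, -1, -1, 1, 0, 0, 0; Σd² = 4
ρ = 1 − 6Σd² / [n(n²−1)] = 1 − 6×4 / (8×63) = 1 − 24/504 ≈ 0.9524

0.9524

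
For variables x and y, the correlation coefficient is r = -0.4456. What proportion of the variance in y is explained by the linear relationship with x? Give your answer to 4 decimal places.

r² = (-0.4456)² = 0.1986

0.1986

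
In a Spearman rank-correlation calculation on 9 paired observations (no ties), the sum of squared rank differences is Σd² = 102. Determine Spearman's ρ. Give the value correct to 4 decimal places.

0.1500

ρ = 1 − 6Σd² / [n(n²−1)] = 1 − 6×102 / (9×80)
  = 1 − 612/720 = 1 − 0.85000 ≈ 0.1500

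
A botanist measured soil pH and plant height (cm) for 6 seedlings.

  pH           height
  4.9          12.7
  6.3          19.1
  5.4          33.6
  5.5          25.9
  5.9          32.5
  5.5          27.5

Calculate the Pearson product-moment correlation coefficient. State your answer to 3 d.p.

0.246

n = 6, Σx = 33.5, Σy = 151.3, Σx² = 188.17, Σy² = 4138.37, Σxy = 849.45
nΣxy − ΣxΣy = 5096.7 − 5068.55 = 28.15
nΣx² − (Σx)² = 1129.02 − 1122.25 = 6.77; nΣy² − (Σy)² = 24830.22 − 22891.69 = 1938.53
r = 28.15 / √(6.77 × 1938.53) = 28.15 / 114.5594 ≈ 0.246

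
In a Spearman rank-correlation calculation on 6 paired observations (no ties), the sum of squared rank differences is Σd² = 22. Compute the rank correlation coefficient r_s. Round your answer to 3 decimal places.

0.371

ρ = 1 − 6Σd² / [n(n²−1)] = 1 − 6×22 / (6×35)
  = 1 − 132/210 = 1 − 0.6286 ≈ 0.371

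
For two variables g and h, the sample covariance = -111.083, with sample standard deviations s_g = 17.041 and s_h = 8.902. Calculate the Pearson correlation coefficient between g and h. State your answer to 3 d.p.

r = Cov(g,h) / (s_g · s_h) = -111.083 / (17.041 × 8.902)
  = -111.083 / 151.6990 ≈ -0.732

-0.732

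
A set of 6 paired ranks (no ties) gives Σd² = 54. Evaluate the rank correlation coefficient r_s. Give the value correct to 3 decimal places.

ρ = 1 − 6Σd² / [n(n²−1)] = 1 − 6×54 / (6×35)
  = 1 − 324/210 = 1 − 1.5429 ≈ -0.543

-0.543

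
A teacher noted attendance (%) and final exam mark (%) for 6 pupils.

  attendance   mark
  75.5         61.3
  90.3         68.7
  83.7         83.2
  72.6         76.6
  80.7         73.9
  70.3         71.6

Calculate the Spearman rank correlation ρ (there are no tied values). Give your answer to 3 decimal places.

Rank attendance: 3, 6, 5, 2, 4, 1
Rank mark: 1, 2, 6, 5, 4, 3
d = rank(attendance) − rank(mark): 2, 4, -1, -3, 0, -2; Σd² = 34
ρ = 1 − 6Σd² / [n(n²−1)] = 1 − 6×34 / (6×35) = 1 − 204/210 ≈ 0.029

0.029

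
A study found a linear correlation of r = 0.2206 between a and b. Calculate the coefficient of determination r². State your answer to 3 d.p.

r² = (0.2206)² = 0.049

0.049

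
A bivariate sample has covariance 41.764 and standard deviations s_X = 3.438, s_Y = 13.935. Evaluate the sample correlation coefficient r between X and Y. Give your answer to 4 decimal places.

0.8717

r = Cov(X,Y) / (s_X · s_Y) = 41.764 / (3.438 × 13.935)
  = 41.764 / 47.9085 ≈ 0.8717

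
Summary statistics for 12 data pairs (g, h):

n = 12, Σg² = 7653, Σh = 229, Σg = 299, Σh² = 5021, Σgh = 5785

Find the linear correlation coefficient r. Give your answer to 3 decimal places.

r = (nΣgh − ΣgΣh) / √[(nΣg² − (Σg)²)(nΣh² − (Σh)²)]
Numerator: 12×5785 − 299×229 = 949
Denominator: √[(91836 − 89401)(60252 − 52441)] = √[2435 × 7811] = 4361.1678
r = 949 / 4361.1678 ≈ 0.218

0.218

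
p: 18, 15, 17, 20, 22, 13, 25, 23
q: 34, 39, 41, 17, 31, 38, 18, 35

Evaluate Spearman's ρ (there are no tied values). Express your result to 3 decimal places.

-0.667

Rank p: 4, 2, 3, 5, 6, 1, 8, 7
Rank q: 4, 7, 8, 1, 3, 6, 2, 5
d = rank(p) − rank(q): 0, -5, -5, 4, 3, -5, 6, 2; Σd² = 140
ρ = 1 − 6Σd² / [n(n²−1)] = 1 − 6×140 / (8×63) = 1 − 840/504 ≈ -0.667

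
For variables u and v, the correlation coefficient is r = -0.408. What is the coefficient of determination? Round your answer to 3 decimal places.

r² = (-0.408)² = 0.166

0.166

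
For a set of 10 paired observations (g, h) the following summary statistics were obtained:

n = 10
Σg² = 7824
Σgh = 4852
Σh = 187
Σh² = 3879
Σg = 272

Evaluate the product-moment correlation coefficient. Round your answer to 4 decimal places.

-0.5813

r = (nΣgh − ΣgΣh) / √[(nΣg² − (Σg)²)(nΣh² − (Σh)²)]
Numerator: 10×4852 − 272×187 = -2344
Denominator: √[(78240 − 73984)(38790 − 34969)] = √[4256 × 3821] = 4032.6388
r = -2344 / 4032.6388 ≈ -0.5813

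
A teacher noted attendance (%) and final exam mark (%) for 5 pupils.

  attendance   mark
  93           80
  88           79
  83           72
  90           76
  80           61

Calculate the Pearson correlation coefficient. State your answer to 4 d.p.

n = 5, Σx = 434, Σy = 368, Σx² = 37782, Σy² = 27322, Σxy = 32088
nΣxy − ΣxΣy = 160440 − 159712 = 728
nΣx² − (Σx)² = 188910 − 188356 = 554; nΣy² − (Σy)² = 136610 − 135424 = 1186
r = 728 / √(554 × 1186) = 728 / 810.5825 ≈ 0.8981

0.8981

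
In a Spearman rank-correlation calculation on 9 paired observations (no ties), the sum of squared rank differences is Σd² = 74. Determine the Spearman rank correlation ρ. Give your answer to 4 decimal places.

0.3833

ρ = 1 − 6Σd² / [n(n²−1)] = 1 − 6×74 / (9×80)
  = 1 − 444/720 = 1 − 0.61667 ≈ 0.3833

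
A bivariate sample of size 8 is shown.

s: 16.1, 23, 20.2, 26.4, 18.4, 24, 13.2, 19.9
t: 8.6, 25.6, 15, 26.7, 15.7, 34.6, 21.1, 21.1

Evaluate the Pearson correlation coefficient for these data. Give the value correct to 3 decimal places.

0.655

n = 8, Σs = 161.2, Σt = 168.4, Σs² = 3378.02, Σt² = 4001.28, Σst = 3552.83
nΣst − ΣsΣt = 28422.64 − 27146.08 = 1276.56
nΣs² − (Σs)² = 27024.16 − 25985.44 = 1038.72; nΣt² − (Σt)² = 32010.24 − 28358.56 = 3651.68
r = 1276.56 / √(1038.72 × 3651.68) = 1276.56 / 1947.5813 ≈ 0.655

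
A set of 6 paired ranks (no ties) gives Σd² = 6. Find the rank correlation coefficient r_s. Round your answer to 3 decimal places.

0.829

ρ = 1 − 6Σd² / [n(n²−1)] = 1 − 6×6 / (6×35)
  = 1 − 36/210 = 1 − 0.1714 ≈ 0.829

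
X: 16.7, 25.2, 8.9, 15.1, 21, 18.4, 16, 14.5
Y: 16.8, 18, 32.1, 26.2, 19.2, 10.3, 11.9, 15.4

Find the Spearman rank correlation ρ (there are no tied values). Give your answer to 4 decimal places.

Rank X: 5, 8, 1, 3, 7, 6, 4, 2
Rank Y: 4, 5, 8, 7, 6, 1, 2, 3
d = rank(X) − rank(Y): 1, 3, -7, -4, 1, 5, 2, -1; Σd² = 106
ρ = 1 − 6Σd² / [n(n²−1)] = 1 − 6×106 / (8×63) = 1 − 636/504 ≈ -0.2619

-0.2619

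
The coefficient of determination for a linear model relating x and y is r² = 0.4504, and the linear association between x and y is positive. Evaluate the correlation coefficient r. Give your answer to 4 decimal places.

|r| = √0.4504 = 0.6711
The association is positive, so r = 0.6711.

0.6711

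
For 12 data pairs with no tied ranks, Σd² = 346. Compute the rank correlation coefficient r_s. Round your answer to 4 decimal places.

ρ = 1 − 6Σd² / [n(n²−1)] = 1 − 6×346 / (12×143)
  = 1 − 2076/1716 = 1 − 1.20979 ≈ -0.2098

-0.2098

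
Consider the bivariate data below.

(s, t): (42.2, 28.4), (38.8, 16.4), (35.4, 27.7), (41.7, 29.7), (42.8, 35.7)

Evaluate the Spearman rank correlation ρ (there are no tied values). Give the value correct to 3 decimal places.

Rank s: 4, 2, 1, 3, 5
Rank t: 3, 1, 2, 4, 5
d = rank(s) − rank(t): 1, 1, -1, -1, 0; Σd² = 4
ρ = 1 − 6Σd² / [n(n²−1)] = 1 − 6×4 / (5×24) = 1 − 24/120 ≈ 0.800

0.800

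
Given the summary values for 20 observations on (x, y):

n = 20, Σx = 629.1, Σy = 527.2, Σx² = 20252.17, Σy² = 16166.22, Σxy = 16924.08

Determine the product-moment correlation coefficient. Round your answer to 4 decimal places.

r = (nΣxy − ΣxΣy) / √[(nΣx² − (Σx)²)(nΣy² − (Σy)²)]
Numerator: 20×16924.08 − 629.1×527.2 = 6820.08
Denominator: √[(405043.4 − 395766.81)(323324.4 − 277939.84)] = √[9276.59 × 45384.56] = 20518.6246
r = 6820.08 / 20518.6246 ≈ 0.3324

0.3324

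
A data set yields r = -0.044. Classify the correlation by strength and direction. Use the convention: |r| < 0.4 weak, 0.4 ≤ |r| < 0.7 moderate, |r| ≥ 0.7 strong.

weak negative

r = -0.044 < 0 so the relationship is negative.
|r| = 0.044, which falls in the weak range.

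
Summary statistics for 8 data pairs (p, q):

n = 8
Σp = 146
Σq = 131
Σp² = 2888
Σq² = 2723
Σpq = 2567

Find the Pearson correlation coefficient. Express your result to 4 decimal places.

0.4904

r = (nΣpq − ΣpΣq) / √[(nΣp² − (Σp)²)(nΣq² − (Σq)²)]
Numerator: 8×2567 − 146×131 = 1410
Denominator: √[(23104 − 21316)(21784 − 17161)] = √[1788 × 4623] = 2875.0520
r = 1410 / 2875.0520 ≈ 0.4904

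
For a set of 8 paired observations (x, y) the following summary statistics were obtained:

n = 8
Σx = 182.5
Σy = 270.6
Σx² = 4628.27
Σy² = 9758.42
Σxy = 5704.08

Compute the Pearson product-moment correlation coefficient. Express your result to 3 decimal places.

-0.884

r = (nΣxy − ΣxΣy) / √[(nΣx² − (Σx)²)(nΣy² − (Σy)²)]
Numerator: 8×5704.08 − 182.5×270.6 = -3751.86
Denominator: √[(37026.16 − 33306.25)(78067.36 − 73224.36)] = √[3719.91 × 4843] = 4244.4698
r = -3751.86 / 4244.4698 ≈ -0.884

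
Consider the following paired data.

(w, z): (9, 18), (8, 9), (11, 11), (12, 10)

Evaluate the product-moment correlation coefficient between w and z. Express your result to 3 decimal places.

-0.224

n = 4, Σw = 40, Σz = 48, Σw² = 410, Σz² = 626, Σwz = 475
nΣwz − ΣwΣz = 1900 − 1920 = -20
nΣw² − (Σw)² = 1640 − 1600 = 40; nΣz² − (Σz)² = 2504 − 2304 = 200
r = -20 / √(40 × 200) = -20 / 89.4427 ≈ -0.224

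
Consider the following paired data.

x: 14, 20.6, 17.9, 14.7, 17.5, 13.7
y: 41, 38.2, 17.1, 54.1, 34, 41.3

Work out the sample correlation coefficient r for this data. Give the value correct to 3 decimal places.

-0.476

n = 6, Σx = 98.4, Σy = 225.7, Σx² = 1650.8, Σy² = 9221.15, Σxy = 3623.09
nΣxy − ΣxΣy = 21738.54 − 22208.88 = -470.34
nΣx² − (Σx)² = 9904.8 − 9682.56 = 222.24; nΣy² − (Σy)² = 55326.9 − 50940.49 = 4386.41
r = -470.34 / √(222.24 × 4386.41) = -470.34 / 987.3377 ≈ -0.476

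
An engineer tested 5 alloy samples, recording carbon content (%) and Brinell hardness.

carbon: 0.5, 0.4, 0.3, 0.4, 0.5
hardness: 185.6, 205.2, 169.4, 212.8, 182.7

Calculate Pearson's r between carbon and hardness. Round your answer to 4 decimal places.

0.1316

n = 5, Σx = 2.1, Σy = 955.7, Σx² = 0.91, Σy² = 183913.89, Σxy = 402.17
nΣxy − ΣxΣy = 2010.85 − 2006.97 = 3.88
nΣx² − (Σx)² = 4.55 − 4.41 = 0.14; nΣy² − (Σy)² = 919569.45 − 913362.49 = 6206.96
r = 3.88 / √(0.14 × 6206.96) = 3.88 / 29.4784 ≈ 0.1316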